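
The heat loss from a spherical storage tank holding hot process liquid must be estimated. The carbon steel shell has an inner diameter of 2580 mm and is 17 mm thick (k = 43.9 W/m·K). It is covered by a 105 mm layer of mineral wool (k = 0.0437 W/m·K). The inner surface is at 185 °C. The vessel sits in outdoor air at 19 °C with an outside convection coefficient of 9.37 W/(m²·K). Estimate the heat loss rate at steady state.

Radial (spherical) resistances in series:
R_carbon steel shell = (1/1.29 − 1/1.307)/(4π×43.9) = 1.828×10^-5 K/W
R_mineral wool = (1/1.307 − 1/1.412)/(4π×0.0437) = 0.1036 K/W
R_outer film = 1/(h·4πr_o²) = 1/(9.37×4π×1.412²) = 0.00426 K/W
R_total = 0.1079 K/W
Q = ΔT/R_total = 166/0.1079

Q ≈ 1540 W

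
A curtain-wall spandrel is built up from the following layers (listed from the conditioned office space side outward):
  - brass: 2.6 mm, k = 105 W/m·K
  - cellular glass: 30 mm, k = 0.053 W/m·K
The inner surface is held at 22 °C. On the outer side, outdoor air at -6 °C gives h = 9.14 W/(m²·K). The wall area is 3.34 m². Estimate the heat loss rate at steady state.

Q ≈ 138 W

Model the wall as resistances in series:
R_brass = L/(kA) = 0.0026/(105×3.34) = 7.414×10^-6 K/W
R_cellular glass = L/(kA) = 0.03/(0.053×3.34) = 0.1695 K/W
R_outer film = 1/(h_o·A) = 1/(9.14×3.34) = 0.03276 K/W
R_total = 0.2022 K/W
Q = ΔT / R_total = 28 / 0.2022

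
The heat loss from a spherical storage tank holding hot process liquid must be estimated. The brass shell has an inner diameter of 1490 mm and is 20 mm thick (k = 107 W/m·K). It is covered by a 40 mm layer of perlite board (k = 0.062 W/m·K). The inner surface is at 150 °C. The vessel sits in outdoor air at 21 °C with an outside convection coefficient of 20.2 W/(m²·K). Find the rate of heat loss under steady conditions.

Radial (spherical) resistances in series:
R_brass shell = (1/0.745 − 1/0.765)/(4π×107) = 2.61×10^-5 K/W
R_perlite board = (1/0.765 − 1/0.805)/(4π×0.062) = 0.08337 K/W
R_outer film = 1/(h·4πr_o²) = 1/(20.2×4π×0.805²) = 0.006079 K/W
R_total = 0.08947 K/W
Q = ΔT/R_total = 129/0.08947

Q ≈ 1440 W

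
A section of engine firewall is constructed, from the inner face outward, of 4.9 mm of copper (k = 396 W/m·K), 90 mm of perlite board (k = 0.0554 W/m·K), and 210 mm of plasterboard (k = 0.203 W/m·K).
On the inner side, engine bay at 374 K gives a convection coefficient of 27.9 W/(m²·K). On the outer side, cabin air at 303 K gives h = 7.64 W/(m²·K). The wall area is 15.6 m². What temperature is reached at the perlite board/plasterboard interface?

T ≈ 332 K

Series thermal resistances:
R_inner film = 1/(h_i·A) = 1/(27.9×15.6) = 0.002298 K/W
R_copper = L/(kA) = 0.0049/(396×15.6) = 7.932×10^-7 K/W
R_perlite board = L/(kA) = 0.09/(0.0554×15.6) = 0.1041 K/W
R_plasterboard = L/(kA) = 0.21/(0.203×15.6) = 0.06631 K/W
R_outer film = 1/(h_o·A) = 1/(7.64×15.6) = 0.00839 K/W
R_total = 0.1811 K/W;  Q = ΔT/R_total = 71/0.1811 = 392 W
T_interface = T_inner − Q·ΣR(inner→interface) = 374 − 392×0.1064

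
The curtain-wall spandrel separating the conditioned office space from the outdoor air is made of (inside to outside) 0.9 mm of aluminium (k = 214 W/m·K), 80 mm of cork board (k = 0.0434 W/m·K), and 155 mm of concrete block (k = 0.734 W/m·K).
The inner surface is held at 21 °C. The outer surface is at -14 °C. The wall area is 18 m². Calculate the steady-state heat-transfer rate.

Q ≈ 307 W

Series thermal resistances:
R_aluminium = L/(kA) = 0.0009/(214×18) = 2.336×10^-7 K/W
R_cork board = L/(kA) = 0.08/(0.0434×18) = 0.1024 K/W
R_concrete block = L/(kA) = 0.155/(0.734×18) = 0.01173 K/W
R_total = 0.1141 K/W
Q = ΔT / R_total = 35 / 0.1141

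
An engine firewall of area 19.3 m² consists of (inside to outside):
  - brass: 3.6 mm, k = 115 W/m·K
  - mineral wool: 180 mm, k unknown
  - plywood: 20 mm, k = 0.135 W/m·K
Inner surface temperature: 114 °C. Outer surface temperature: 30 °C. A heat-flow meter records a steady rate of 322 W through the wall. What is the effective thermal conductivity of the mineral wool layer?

k ≈ 0.0368 W/(m·K)

Thermal resistances in series:
R_brass = L/(kA) = 0.0036/(115×19.3) = 1.622×10^-6 K/W
R_plywood = L/(kA) = 0.02/(0.135×19.3) = 0.007676 K/W
Sum of known resistances R_other = 0.007678 K/W
Total R = ΔT/Q = 84/322 = 0.2609 K/W
R_mineral wool = R_total − R_other = 0.2532 K/W
k = L/(R·A) = 0.18/(0.2532×19.3)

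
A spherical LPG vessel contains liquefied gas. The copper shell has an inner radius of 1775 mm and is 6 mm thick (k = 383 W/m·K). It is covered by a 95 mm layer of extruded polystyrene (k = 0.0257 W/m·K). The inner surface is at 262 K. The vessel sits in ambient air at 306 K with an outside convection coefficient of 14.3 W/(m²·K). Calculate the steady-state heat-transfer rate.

Q ≈ 491 W

For a spherical shell R = (1/r₁ − 1/r₂)/(4πk); film R = 1/(h·4πr²). In series:
R_copper shell = (1/1.775 − 1/1.781)/(4π×383) = 3.943×10^-7 K/W
R_extruded polystyrene = (1/1.781 − 1/1.876)/(4π×0.0257) = 0.08804 K/W
R_outer film = 1/(h·4πr_o²) = 1/(14.3×4π×1.876²) = 0.001581 K/W
R_total = 0.08962 K/W
Q = ΔT/R_total = 44/0.08962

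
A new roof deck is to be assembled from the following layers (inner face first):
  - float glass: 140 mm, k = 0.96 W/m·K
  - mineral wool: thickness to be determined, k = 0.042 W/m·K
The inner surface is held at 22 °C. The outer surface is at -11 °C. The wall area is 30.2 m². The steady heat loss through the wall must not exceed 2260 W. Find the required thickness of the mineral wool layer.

Treating each layer as a thermal resistance in series:
R_float glass = L/(kA) = 0.14/(0.96×30.2) = 0.004829 K/W
Sum of the known resistances R_other = 0.004829 K/W
Required total resistance R_tot = ΔT/Q_allow = 33/2260 = 0.0146 K/W
R_mineral wool = R_tot − R_other = 0.009773 K/W
L = R·k·A = 0.009773×0.042×30.2

L ≈ 12.4 mm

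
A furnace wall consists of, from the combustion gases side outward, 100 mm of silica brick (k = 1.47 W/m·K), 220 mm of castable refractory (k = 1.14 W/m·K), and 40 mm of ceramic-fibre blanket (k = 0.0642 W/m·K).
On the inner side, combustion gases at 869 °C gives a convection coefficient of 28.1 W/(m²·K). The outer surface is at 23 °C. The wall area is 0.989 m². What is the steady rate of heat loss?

Q ≈ 910 W

Model the wall as resistances in series:
R_inner film = 1/(h_i·A) = 1/(28.1×0.989) = 0.03598 K/W
R_silica brick = L/(kA) = 0.1/(1.47×0.989) = 0.06878 K/W
R_castable refractory = L/(kA) = 0.22/(1.14×0.989) = 0.1951 K/W
R_ceramic-fibre blanket = L/(kA) = 0.04/(0.0642×0.989) = 0.63 K/W
R_total = 0.9299 K/W
Q = ΔT / R_total = 846 / 0.9299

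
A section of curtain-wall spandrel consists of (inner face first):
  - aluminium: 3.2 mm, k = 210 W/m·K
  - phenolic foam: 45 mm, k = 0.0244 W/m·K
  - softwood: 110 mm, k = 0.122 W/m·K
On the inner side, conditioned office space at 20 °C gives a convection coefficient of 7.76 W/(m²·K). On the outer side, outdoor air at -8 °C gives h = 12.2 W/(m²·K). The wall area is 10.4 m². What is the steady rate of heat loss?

Series thermal resistances:
R_inner film = 1/(h_i·A) = 1/(7.76×10.4) = 0.01239 K/W
R_aluminium = L/(kA) = 0.0032/(210×10.4) = 1.465×10^-6 K/W
R_phenolic foam = L/(kA) = 0.045/(0.0244×10.4) = 0.1773 K/W
R_softwood = L/(kA) = 0.11/(0.122×10.4) = 0.0867 K/W
R_outer film = 1/(h_o·A) = 1/(12.2×10.4) = 0.007881 K/W
R_total = 0.2843 K/W
Q = ΔT / R_total = 28 / 0.2843

Q ≈ 98.5 W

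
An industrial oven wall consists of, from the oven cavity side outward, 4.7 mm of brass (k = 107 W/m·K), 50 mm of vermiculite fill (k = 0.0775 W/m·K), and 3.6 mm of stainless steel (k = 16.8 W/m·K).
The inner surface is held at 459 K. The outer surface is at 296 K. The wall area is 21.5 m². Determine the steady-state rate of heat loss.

Q ≈ 5430 W

Model the wall as resistances in series:
R_brass = L/(kA) = 0.0047/(107×21.5) = 2.043×10^-6 K/W
R_vermiculite fill = L/(kA) = 0.05/(0.0775×21.5) = 0.03001 K/W
R_stainless steel = L/(kA) = 0.0036/(16.8×21.5) = 9.967×10^-6 K/W
R_total = 0.03002 K/W
Q = ΔT / R_total = 163 / 0.03002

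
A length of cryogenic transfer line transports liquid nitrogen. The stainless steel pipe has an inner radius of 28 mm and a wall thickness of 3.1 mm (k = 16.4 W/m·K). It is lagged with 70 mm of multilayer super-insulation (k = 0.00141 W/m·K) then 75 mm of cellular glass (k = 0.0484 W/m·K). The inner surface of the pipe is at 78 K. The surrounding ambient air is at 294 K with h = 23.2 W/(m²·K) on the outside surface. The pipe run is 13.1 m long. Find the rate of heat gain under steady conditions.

Q ≈ 21 W

Radial resistances (cylindrical: R_cond = ln(r_o/r_i)/(2πkL), R_conv = 1/(h·2πrL)):
R_stainless steel pipe wall = ln(31.1/28)/(2π×16.4×13.1) = 7.779×10^-5 K/W
R_multilayer super-insulation = ln(101.1/31.1)/(2π×0.00141×13.1) = 10.16 K/W
R_cellular glass = ln(176.1/101.1)/(2π×0.0484×13.1) = 0.1393 K/W
R_outer film = 1/(h_o·2πr_oL) = 1/(23.2×2π×0.1761×13.1) = 0.002974 K/W
R_total = 10.3 K/W
Q = ΔT/R_total = 216/10.3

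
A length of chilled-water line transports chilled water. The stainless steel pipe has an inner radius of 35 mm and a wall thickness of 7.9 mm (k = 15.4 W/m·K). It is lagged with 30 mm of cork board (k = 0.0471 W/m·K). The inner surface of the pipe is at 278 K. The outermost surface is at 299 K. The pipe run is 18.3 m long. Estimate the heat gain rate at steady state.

For a radial system each layer contributes R = ln(r_out/r_in)/(2πkL); films add R = 1/(hA).
R_stainless steel pipe wall = ln(42.9/35)/(2π×15.4×18.3) = 1.149×10^-4 K/W
R_cork board = ln(72.9/42.9)/(2π×0.0471×18.3) = 0.0979 K/W
R_total = 0.09802 K/W
Q = ΔT/R_total = 21/0.09802

Q ≈ 214 W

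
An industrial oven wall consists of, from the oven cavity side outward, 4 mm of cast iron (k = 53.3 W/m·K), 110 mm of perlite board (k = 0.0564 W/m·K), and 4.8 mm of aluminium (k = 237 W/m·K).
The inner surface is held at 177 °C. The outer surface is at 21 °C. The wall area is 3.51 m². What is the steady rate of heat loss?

Q ≈ 281 W

Treating each layer as a thermal resistance in series:
R_cast iron = L/(kA) = 0.004/(53.3×3.51) = 2.138×10^-5 K/W
R_perlite board = L/(kA) = 0.11/(0.0564×3.51) = 0.5557 K/W
R_aluminium = L/(kA) = 0.0048/(237×3.51) = 5.77×10^-6 K/W
R_total = 0.5557 K/W
Q = ΔT / R_total = 156 / 0.5557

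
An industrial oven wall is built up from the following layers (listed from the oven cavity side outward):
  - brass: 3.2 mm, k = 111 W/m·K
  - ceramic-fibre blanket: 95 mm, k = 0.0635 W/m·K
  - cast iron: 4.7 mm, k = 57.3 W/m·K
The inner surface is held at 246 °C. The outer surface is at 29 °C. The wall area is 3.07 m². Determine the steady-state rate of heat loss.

Q ≈ 445 W

Treating each layer as a thermal resistance in series:
R_brass = L/(kA) = 0.0032/(111×3.07) = 9.39×10^-6 K/W
R_ceramic-fibre blanket = L/(kA) = 0.095/(0.0635×3.07) = 0.4873 K/W
R_cast iron = L/(kA) = 0.0047/(57.3×3.07) = 2.672×10^-5 K/W
R_total = 0.4874 K/W
Q = ΔT / R_total = 217 / 0.4874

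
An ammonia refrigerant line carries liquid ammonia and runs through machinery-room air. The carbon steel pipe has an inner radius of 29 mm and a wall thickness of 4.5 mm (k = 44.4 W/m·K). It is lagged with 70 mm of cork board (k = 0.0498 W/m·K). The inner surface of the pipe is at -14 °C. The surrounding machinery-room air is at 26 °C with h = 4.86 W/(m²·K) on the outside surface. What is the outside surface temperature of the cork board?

Cylindrical conduction, so R = ln(r₂/r₁)/(2πkL) per layer, in series:
R_carbon steel pipe wall = ln(33.5/29)/(2π×44.4×1) = 5.171×10^-4 K/W
R_cork board = ln(103.5/33.5)/(2π×0.0498×1) = 3.605 K/W
R_outer film = 1/(h_o·2πr_oL) = 1/(4.86×2π×0.1035×1) = 0.3164 K/W
R_total = 3.922 K/W
Q = ΔT/R_total = 40/3.922
Q = 10.2 W/m
T_interface = T_inner + Q·ΣR(inner→interface) = -14 + 10.2×3.606

T ≈ 22.8 °C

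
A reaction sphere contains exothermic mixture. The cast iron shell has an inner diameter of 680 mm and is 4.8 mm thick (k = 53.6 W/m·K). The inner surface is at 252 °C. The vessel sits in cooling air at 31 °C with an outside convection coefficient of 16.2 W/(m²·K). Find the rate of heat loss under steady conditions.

Q ≈ 5340 W

Radial (spherical) resistances in series:
R_cast iron shell = (1/0.34 − 1/0.3448)/(4π×53.6) = 6.079×10^-5 K/W
R_outer film = 1/(h·4πr_o²) = 1/(16.2×4π×0.3448²) = 0.04132 K/W
R_total = 0.04138 K/W
Q = ΔT/R_total = 221/0.04138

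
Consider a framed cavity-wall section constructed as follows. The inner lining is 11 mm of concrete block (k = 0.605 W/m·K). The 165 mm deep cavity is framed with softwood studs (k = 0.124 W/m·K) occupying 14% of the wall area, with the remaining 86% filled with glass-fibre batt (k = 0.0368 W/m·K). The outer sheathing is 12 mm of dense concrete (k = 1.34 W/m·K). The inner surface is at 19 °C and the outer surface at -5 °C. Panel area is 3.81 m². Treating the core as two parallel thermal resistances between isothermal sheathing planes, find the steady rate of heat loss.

Q ≈ 26.9 W

Sheathing layers in series; stud and cavity paths in parallel between them.
R_inner = 0.011/(0.605×3.81) = 0.004772 K/W
R_stud  = 0.165/(0.124×0.14×3.81) = 2.495 K/W
R_cav   = 0.165/(0.0368×0.86×3.81) = 1.368 K/W
1/R_core = 1/R_stud + 1/R_cav → R_core = 0.8837 K/W
R_outer = 0.012/(1.34×3.81) = 0.00235 K/W
R_total = 0.8908 K/W
Q = ΔT/R_total = 24/0.8908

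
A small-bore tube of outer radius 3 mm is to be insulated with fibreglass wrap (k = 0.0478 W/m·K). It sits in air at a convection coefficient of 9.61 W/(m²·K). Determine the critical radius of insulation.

For a cylinder r_cr = k/h = 0.0478/9.61
r_cr = 4.97 mm; since the bare radius (3 mm) is below r_cr, adding a thin layer of insulation will *increase* heat loss.

r_cr ≈ 4.97 mm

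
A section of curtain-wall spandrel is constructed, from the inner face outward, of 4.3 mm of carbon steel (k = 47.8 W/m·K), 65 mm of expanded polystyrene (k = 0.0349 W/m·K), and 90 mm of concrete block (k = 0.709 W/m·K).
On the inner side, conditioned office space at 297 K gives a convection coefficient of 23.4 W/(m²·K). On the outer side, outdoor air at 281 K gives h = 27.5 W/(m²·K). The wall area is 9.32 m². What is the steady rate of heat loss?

Model the wall as resistances in series:
R_inner film = 1/(h_i·A) = 1/(23.4×9.32) = 0.004585 K/W
R_carbon steel = L/(kA) = 0.0043/(47.8×9.32) = 9.652×10^-6 K/W
R_expanded polystyrene = L/(kA) = 0.065/(0.0349×9.32) = 0.1998 K/W
R_concrete block = L/(kA) = 0.09/(0.709×9.32) = 0.01362 K/W
R_outer film = 1/(h_o·A) = 1/(27.5×9.32) = 0.003902 K/W
R_total = 0.222 K/W
Q = ΔT / R_total = 16 / 0.222

Q ≈ 72.1 W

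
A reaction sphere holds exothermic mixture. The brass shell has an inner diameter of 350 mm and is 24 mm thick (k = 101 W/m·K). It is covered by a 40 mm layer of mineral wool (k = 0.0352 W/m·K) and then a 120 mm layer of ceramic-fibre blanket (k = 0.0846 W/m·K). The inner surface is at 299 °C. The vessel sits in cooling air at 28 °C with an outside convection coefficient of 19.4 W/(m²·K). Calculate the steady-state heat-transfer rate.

Radial (spherical) resistances in series:
R_brass shell = (1/0.175 − 1/0.199)/(4π×101) = 5.43×10^-4 K/W
R_mineral wool = (1/0.199 − 1/0.239)/(4π×0.0352) = 1.901 K/W
R_ceramic-fibre blanket = (1/0.239 − 1/0.359)/(4π×0.0846) = 1.316 K/W
R_outer film = 1/(h·4πr_o²) = 1/(19.4×4π×0.359²) = 0.03183 K/W
R_total = 3.249 K/W
Q = ΔT/R_total = 271/3.249

Q ≈ 83.4 W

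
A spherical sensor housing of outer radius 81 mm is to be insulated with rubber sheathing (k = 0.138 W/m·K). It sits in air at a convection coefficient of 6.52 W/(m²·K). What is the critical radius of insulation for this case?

For a sphere r_cr = 2k/h = 2×0.138/6.52
r_cr = 42.3 mm; since the bare radius (81 mm) is above r_cr, any added insulation will reduce heat loss.

r_cr ≈ 42.3 mm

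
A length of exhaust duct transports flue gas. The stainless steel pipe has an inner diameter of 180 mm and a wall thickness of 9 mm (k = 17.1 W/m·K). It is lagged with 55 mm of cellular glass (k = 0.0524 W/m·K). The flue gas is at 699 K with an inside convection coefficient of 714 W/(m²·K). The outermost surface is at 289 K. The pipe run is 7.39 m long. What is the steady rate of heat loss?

Treating each annulus and film as a series resistance:
R_inner film = 1/(h_i·2πr₁L) = 1/(714×2π×0.09×7.39) = 3.351×10^-4 K/W
R_stainless steel pipe wall = ln(99/90)/(2π×17.1×7.39) = 1.2×10^-4 K/W
R_cellular glass = ln(154/99)/(2π×0.0524×7.39) = 0.1816 K/W
R_total = 0.182 K/W
Q = ΔT/R_total = 410/0.182

Q ≈ 2250 W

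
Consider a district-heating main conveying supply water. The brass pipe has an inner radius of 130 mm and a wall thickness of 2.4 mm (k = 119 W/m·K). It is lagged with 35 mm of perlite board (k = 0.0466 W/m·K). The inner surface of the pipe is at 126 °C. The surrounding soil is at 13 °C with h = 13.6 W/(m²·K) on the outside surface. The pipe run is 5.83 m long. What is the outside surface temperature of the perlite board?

Per-layer cylindrical resistances, series-summed:
R_brass pipe wall = ln(132.4/130)/(2π×119×5.83) = 4.197×10^-6 K/W
R_perlite board = ln(167.4/132.4)/(2π×0.0466×5.83) = 0.1374 K/W
R_outer film = 1/(h_o·2πr_oL) = 1/(13.6×2π×0.1674×5.83) = 0.01199 K/W
R_total = 0.1494 K/W
Q = ΔT/R_total = 113/0.1494
Q = 756 W
T_interface = T_inner − Q·ΣR(inner→interface) = 126 − 756×0.1374

T ≈ 22.1 °C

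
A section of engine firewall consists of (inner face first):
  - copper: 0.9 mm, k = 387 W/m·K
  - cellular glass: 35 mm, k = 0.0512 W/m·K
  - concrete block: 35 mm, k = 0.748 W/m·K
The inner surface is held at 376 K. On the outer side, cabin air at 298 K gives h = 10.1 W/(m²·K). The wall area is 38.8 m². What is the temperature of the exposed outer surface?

T ≈ 307 K

Treating each layer as a thermal resistance in series:
R_copper = L/(kA) = 0.0009/(387×38.8) = 5.994×10^-8 K/W
R_cellular glass = L/(kA) = 0.035/(0.0512×38.8) = 0.01762 K/W
R_concrete block = L/(kA) = 0.035/(0.748×38.8) = 0.001206 K/W
R_outer film = 1/(h_o·A) = 1/(10.1×38.8) = 0.002552 K/W
R_total = 0.02138 K/W;  Q = ΔT/R_total = 78/0.02138 = 3649 W
T_interface = T_inner − Q·ΣR(inner→interface) = 376 − 3650×0.01882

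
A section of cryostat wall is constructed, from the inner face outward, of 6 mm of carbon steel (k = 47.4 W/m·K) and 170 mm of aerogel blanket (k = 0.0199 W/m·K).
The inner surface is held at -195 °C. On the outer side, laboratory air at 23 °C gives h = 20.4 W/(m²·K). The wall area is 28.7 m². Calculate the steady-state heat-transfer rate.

Q ≈ 728 W

Model the wall as resistances in series:
R_carbon steel = L/(kA) = 0.006/(47.4×28.7) = 4.411×10^-6 K/W
R_aerogel blanket = L/(kA) = 0.17/(0.0199×28.7) = 0.2977 K/W
R_outer film = 1/(h_o·A) = 1/(20.4×28.7) = 0.001708 K/W
R_total = 0.2994 K/W
Q = ΔT / R_total = 218 / 0.2994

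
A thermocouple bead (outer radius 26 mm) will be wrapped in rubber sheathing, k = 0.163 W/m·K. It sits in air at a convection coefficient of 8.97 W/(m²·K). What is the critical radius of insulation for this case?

r_cr ≈ 36.3 mm

For a sphere r_cr = 2k/h = 2×0.163/8.97
r_cr = 36.3 mm; since the bare radius (26 mm) is below r_cr, adding a thin layer of insulation will *increase* heat loss.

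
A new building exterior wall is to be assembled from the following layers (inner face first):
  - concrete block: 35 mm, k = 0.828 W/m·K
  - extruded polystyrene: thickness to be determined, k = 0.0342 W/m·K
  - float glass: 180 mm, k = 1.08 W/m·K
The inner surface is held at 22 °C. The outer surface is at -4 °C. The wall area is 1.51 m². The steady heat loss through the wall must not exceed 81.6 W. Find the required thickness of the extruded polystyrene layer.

L ≈ 9.31 mm

Model the wall as resistances in series:
R_concrete block = L/(kA) = 0.035/(0.828×1.51) = 0.02799 K/W
R_float glass = L/(kA) = 0.18/(1.08×1.51) = 0.1104 K/W
Sum of the known resistances R_other = 0.1384 K/W
Required total resistance R_tot = ΔT/Q_allow = 26/81.6 = 0.3186 K/W
R_extruded polystyrene = R_tot − R_other = 0.1803 K/W
L = R·k·A = 0.1803×0.0342×1.51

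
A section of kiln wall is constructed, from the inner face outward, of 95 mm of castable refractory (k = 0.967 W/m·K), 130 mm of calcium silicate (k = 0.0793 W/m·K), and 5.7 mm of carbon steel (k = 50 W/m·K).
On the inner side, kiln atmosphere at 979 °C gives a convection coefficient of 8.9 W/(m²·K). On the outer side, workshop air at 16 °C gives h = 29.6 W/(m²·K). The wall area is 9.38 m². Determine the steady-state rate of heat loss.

Model the wall as resistances in series:
R_inner film = 1/(h_i·A) = 1/(8.9×9.38) = 0.01198 K/W
R_castable refractory = L/(kA) = 0.095/(0.967×9.38) = 0.01047 K/W
R_calcium silicate = L/(kA) = 0.13/(0.0793×9.38) = 0.1748 K/W
R_carbon steel = L/(kA) = 0.0057/(50×9.38) = 1.215×10^-5 K/W
R_outer film = 1/(h_o·A) = 1/(29.6×9.38) = 0.003602 K/W
R_total = 0.2008 K/W
Q = ΔT / R_total = 963 / 0.2008

Q ≈ 4790 W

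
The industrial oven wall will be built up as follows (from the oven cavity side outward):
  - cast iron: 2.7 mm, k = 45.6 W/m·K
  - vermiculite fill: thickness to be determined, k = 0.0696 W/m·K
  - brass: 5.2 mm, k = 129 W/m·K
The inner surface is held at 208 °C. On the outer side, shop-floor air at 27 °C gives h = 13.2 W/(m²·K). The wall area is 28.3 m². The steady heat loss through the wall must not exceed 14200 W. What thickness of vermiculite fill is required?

Treating each layer as a thermal resistance in series:
R_cast iron = L/(kA) = 0.0027/(45.6×28.3) = 2.092×10^-6 K/W
R_brass = L/(kA) = 0.0052/(129×28.3) = 1.424×10^-6 K/W
R_outer film = 1/(h_o·A) = 1/(13.2×28.3) = 0.002677 K/W
Sum of the known resistances R_other = 0.00268 K/W
Required total resistance R_tot = ΔT/Q_allow = 181/14200 = 0.01275 K/W
R_vermiculite fill = R_tot − R_other = 0.01007 K/W
L = R·k·A = 0.01007×0.0696×28.3

L ≈ 19.8 mm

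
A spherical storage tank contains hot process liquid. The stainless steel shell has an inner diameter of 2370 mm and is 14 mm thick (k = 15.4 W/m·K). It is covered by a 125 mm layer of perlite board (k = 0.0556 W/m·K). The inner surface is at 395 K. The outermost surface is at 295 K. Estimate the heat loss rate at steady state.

Radial (spherical) resistances in series:
R_stainless steel shell = (1/1.185 − 1/1.199)/(4π×15.4) = 5.092×10^-5 K/W
R_perlite board = (1/1.199 − 1/1.324)/(4π×0.0556) = 0.1127 K/W
R_total = 0.1127 K/W
Q = ΔT/R_total = 100/0.1127

Q ≈ 887 W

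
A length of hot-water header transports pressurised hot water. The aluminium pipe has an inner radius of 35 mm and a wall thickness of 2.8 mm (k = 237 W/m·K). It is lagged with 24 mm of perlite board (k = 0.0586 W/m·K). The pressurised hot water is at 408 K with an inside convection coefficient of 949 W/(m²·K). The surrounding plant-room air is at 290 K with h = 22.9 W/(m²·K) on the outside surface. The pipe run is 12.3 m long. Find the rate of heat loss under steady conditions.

Per-layer cylindrical resistances, series-summed:
R_inner film = 1/(h_i·2πr₁L) = 1/(949×2π×0.035×12.3) = 3.896×10^-4 K/W
R_aluminium pipe wall = ln(37.8/35)/(2π×237×12.3) = 4.202×10^-6 K/W
R_perlite board = ln(61.8/37.8)/(2π×0.0586×12.3) = 0.1085 K/W
R_outer film = 1/(h_o·2πr_oL) = 1/(22.9×2π×0.0618×12.3) = 0.009143 K/W
R_total = 0.1181 K/W
Q = ΔT/R_total = 118/0.1181

Q ≈ 999 W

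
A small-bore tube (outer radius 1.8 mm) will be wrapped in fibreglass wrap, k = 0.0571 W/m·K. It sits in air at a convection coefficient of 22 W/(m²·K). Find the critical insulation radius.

r_cr ≈ 2.6 mm

For a cylinder r_cr = k/h = 0.0571/22
r_cr = 2.6 mm; since the bare radius (1.8 mm) is below r_cr, adding a thin layer of insulation will *increase* heat loss.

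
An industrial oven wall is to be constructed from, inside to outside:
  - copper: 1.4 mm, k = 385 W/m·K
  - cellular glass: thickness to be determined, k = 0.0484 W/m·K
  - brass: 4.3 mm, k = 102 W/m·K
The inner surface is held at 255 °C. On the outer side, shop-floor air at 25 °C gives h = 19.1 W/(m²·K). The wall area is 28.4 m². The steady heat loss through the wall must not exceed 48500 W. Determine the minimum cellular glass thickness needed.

Model the wall as resistances in series:
R_copper = L/(kA) = 0.0014/(385×28.4) = 1.28×10^-7 K/W
R_brass = L/(kA) = 0.0043/(102×28.4) = 1.484×10^-6 K/W
R_outer film = 1/(h_o·A) = 1/(19.1×28.4) = 0.001844 K/W
Sum of the known resistances R_other = 0.001845 K/W
Required total resistance R_tot = ΔT/Q_allow = 230/48500 = 0.004742 K/W
R_cellular glass = R_tot − R_other = 0.002897 K/W
L = R·k·A = 0.002897×0.0484×28.4

L ≈ 3.98 mm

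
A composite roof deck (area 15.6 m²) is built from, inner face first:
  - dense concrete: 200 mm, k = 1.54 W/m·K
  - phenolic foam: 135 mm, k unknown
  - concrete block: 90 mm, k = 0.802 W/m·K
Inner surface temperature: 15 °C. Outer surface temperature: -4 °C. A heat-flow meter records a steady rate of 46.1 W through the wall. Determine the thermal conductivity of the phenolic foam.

k ≈ 0.0218 W/(m·K)

Treating each layer as a thermal resistance in series:
R_dense concrete = L/(kA) = 0.2/(1.54×15.6) = 0.008325 K/W
R_concrete block = L/(kA) = 0.09/(0.802×15.6) = 0.007194 K/W
Sum of known resistances R_other = 0.01552 K/W
Total R = ΔT/Q = 19/46.1 = 0.4121 K/W
R_phenolic foam = R_total − R_other = 0.3966 K/W
k = L/(R·A) = 0.135/(0.3966×15.6)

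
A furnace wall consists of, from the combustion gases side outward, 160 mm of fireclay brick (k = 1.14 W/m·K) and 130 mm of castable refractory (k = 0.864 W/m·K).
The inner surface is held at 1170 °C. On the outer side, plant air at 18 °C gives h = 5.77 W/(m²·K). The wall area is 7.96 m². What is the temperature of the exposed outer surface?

T ≈ 448 °C

Thermal resistances in series:
R_fireclay brick = L/(kA) = 0.16/(1.14×7.96) = 0.01763 K/W
R_castable refractory = L/(kA) = 0.13/(0.864×7.96) = 0.0189 K/W
R_outer film = 1/(h_o·A) = 1/(5.77×7.96) = 0.02177 K/W
R_total = 0.05831 K/W;  Q = ΔT/R_total = 1152/0.05831 = 19760 W
T_interface = T_inner − Q·ΣR(inner→interface) = 1170 − 19800×0.03653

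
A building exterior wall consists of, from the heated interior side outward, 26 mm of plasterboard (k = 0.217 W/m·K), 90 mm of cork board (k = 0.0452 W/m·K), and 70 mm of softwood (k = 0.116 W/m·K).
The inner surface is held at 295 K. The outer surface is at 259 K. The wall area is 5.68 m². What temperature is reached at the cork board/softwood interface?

T ≈ 267 K

Model the wall as resistances in series:
R_plasterboard = L/(kA) = 0.026/(0.217×5.68) = 0.02109 K/W
R_cork board = L/(kA) = 0.09/(0.0452×5.68) = 0.3506 K/W
R_softwood = L/(kA) = 0.07/(0.116×5.68) = 0.1062 K/W
R_total = 0.4779 K/W;  Q = ΔT/R_total = 36/0.4779 = 75.33 W
T_interface = T_inner − Q·ΣR(inner→interface) = 295 − 75.3×0.3716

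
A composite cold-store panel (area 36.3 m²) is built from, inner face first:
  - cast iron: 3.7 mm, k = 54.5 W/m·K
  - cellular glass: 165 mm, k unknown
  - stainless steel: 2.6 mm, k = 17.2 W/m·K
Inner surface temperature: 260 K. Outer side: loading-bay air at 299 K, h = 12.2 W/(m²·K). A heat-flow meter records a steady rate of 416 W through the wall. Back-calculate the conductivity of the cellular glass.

k ≈ 0.0497 W/(m·K)

Using the resistance-network approach (series):
R_cast iron = L/(kA) = 0.0037/(54.5×36.3) = 1.87×10^-6 K/W
R_stainless steel = L/(kA) = 0.0026/(17.2×36.3) = 4.164×10^-6 K/W
R_outer film = 1/(h_o·A) = 1/(12.2×36.3) = 0.002258 K/W
Sum of known resistances R_other = 0.002264 K/W
Total R = ΔT/Q = 39/416 = 0.09375 K/W
R_cellular glass = R_total − R_other = 0.09149 K/W
k = L/(R·A) = 0.165/(0.09149×36.3)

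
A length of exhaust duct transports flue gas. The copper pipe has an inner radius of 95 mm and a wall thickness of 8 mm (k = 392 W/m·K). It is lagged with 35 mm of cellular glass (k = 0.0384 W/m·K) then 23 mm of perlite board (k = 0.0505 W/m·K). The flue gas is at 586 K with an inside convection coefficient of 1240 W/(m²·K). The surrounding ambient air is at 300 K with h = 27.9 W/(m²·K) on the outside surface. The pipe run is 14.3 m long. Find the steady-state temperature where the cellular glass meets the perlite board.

Treating each annulus and film as a series resistance:
R_inner film = 1/(h_i·2πr₁L) = 1/(1240×2π×0.095×14.3) = 9.448×10^-5 K/W
R_copper pipe wall = ln(103/95)/(2π×392×14.3) = 2.296×10^-6 K/W
R_cellular glass = ln(138/103)/(2π×0.0384×14.3) = 0.08478 K/W
R_perlite board = ln(161/138)/(2π×0.0505×14.3) = 0.03397 K/W
R_outer film = 1/(h_o·2πr_oL) = 1/(27.9×2π×0.161×14.3) = 0.002478 K/W
R_total = 0.1213 K/W
Q = ΔT/R_total = 286/0.1213
Q = 2360 W
T_interface = T_inner − Q·ΣR(inner→interface) = 586 − 2360×0.08488

T ≈ 386 K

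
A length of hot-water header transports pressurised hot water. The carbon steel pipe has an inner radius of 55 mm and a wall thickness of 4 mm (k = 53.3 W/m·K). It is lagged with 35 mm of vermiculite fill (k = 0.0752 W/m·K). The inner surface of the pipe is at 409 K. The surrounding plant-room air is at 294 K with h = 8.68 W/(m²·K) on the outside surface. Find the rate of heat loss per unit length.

Radial resistances (cylindrical: R_cond = ln(r_o/r_i)/(2πkL), R_conv = 1/(h·2πrL)):
R_carbon steel pipe wall = ln(59/55)/(2π×53.3×1) = 2.096×10^-4 K/W
R_vermiculite fill = ln(94/59)/(2π×0.0752×1) = 0.9857 K/W
R_outer film = 1/(h_o·2πr_oL) = 1/(8.68×2π×0.094×1) = 0.1951 K/W
R_total = 1.181 K/W
Q = ΔT/R_total = 115/1.181

q′ ≈ 97.4 W/m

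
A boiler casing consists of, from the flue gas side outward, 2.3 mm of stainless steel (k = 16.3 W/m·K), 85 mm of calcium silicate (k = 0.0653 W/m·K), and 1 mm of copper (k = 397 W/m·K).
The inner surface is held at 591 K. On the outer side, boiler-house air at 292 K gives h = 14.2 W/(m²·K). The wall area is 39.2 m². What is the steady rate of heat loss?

Q ≈ 8540 W

Treating each layer as a thermal resistance in series:
R_stainless steel = L/(kA) = 0.0023/(16.3×39.2) = 3.6×10^-6 K/W
R_calcium silicate = L/(kA) = 0.085/(0.0653×39.2) = 0.03321 K/W
R_copper = L/(kA) = 0.001/(397×39.2) = 6.426×10^-8 K/W
R_outer film = 1/(h_o·A) = 1/(14.2×39.2) = 0.001796 K/W
R_total = 0.03501 K/W
Q = ΔT / R_total = 299 / 0.03501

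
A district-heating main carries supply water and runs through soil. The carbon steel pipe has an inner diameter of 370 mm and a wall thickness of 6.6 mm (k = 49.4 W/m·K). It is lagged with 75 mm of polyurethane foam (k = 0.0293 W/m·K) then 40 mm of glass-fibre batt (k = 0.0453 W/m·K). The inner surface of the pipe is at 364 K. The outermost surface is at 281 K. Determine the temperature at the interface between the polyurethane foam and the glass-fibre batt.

Per-layer cylindrical resistances, series-summed:
R_carbon steel pipe wall = ln(191.6/185)/(2π×49.4×1) = 1.129×10^-4 K/W
R_polyurethane foam = ln(266.6/191.6)/(2π×0.0293×1) = 1.794 K/W
R_glass-fibre batt = ln(306.6/266.6)/(2π×0.0453×1) = 0.4911 K/W
R_total = 2.286 K/W
Q = ΔT/R_total = 83/2.286
Q = 36.3 W/m
T_interface = T_inner − Q·ΣR(inner→interface) = 364 − 36.3×1.794

T ≈ 299 K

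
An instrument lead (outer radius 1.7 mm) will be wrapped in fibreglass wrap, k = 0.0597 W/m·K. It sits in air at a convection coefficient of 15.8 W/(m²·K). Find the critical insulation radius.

r_cr ≈ 3.78 mm

For a cylinder r_cr = k/h = 0.0597/15.8
r_cr = 3.78 mm; since the bare radius (1.7 mm) is below r_cr, adding a thin layer of insulation will *increase* heat loss.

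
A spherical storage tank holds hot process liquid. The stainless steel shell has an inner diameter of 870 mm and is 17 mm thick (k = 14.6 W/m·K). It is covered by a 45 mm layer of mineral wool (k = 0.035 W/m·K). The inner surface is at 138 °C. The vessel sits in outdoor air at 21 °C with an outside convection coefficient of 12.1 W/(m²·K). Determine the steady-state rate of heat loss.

Q ≈ 242 W

Radial (spherical) resistances in series:
R_stainless steel shell = (1/0.435 − 1/0.452)/(4π×14.6) = 4.713×10^-4 K/W
R_mineral wool = (1/0.452 − 1/0.497)/(4π×0.035) = 0.4554 K/W
R_outer film = 1/(h·4πr_o²) = 1/(12.1×4π×0.497²) = 0.02663 K/W
R_total = 0.4825 K/W
Q = ΔT/R_total = 117/0.4825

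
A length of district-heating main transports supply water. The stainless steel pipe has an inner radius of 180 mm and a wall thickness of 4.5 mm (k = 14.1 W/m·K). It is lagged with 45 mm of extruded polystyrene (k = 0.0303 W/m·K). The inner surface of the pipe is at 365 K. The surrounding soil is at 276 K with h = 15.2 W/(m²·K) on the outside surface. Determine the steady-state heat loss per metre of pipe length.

q′ ≈ 74.6 W/m

For a radial system each layer contributes R = ln(r_out/r_in)/(2πkL); films add R = 1/(hA).
R_stainless steel pipe wall = ln(184.5/180)/(2π×14.1×1) = 2.787×10^-4 K/W
R_extruded polystyrene = ln(229.5/184.5)/(2π×0.0303×1) = 1.146 K/W
R_outer film = 1/(h_o·2πr_oL) = 1/(15.2×2π×0.2295×1) = 0.04562 K/W
R_total = 1.192 K/W
Q = ΔT/R_total = 89/1.192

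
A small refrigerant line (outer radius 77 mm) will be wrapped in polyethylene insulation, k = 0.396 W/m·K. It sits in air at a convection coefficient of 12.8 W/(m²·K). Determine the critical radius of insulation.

r_cr ≈ 30.9 mm

For a cylinder r_cr = k/h = 0.396/12.8
r_cr = 30.9 mm; since the bare radius (77 mm) is above r_cr, any added insulation will reduce heat loss.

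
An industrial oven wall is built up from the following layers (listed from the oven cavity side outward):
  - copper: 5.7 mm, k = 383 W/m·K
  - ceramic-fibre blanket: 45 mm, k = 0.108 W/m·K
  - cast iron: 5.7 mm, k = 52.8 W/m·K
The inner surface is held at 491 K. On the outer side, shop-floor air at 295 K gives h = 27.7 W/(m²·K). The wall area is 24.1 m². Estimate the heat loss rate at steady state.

Q ≈ 10400 W

Thermal resistances in series:
R_copper = L/(kA) = 0.0057/(383×24.1) = 6.175×10^-7 K/W
R_ceramic-fibre blanket = L/(kA) = 0.045/(0.108×24.1) = 0.01729 K/W
R_cast iron = L/(kA) = 0.0057/(52.8×24.1) = 4.479×10^-6 K/W
R_outer film = 1/(h_o·A) = 1/(27.7×24.1) = 0.001498 K/W
R_total = 0.01879 K/W
Q = ΔT / R_total = 196 / 0.01879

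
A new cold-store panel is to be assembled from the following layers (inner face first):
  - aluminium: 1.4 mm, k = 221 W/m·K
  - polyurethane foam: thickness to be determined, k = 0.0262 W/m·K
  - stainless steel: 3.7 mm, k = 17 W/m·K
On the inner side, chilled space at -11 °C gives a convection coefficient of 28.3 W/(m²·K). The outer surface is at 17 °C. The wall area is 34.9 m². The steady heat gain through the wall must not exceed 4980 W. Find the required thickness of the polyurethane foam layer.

Series thermal resistances:
R_inner film = 1/(h_i·A) = 1/(28.3×34.9) = 0.001012 K/W
R_aluminium = L/(kA) = 0.0014/(221×34.9) = 1.815×10^-7 K/W
R_stainless steel = L/(kA) = 0.0037/(17×34.9) = 6.236×10^-6 K/W
Sum of the known resistances R_other = 0.001019 K/W
Required total resistance R_tot = ΔT/Q_allow = 28/4980 = 0.005622 K/W
R_polyurethane foam = R_tot − R_other = 0.004604 K/W
L = R·k·A = 0.004604×0.0262×34.9

L ≈ 4.21 mm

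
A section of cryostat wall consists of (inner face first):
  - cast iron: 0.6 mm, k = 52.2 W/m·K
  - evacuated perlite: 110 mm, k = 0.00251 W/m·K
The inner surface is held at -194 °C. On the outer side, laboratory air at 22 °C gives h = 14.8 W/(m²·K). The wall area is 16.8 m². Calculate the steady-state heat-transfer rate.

Model the wall as resistances in series:
R_cast iron = L/(kA) = 0.0006/(52.2×16.8) = 6.842×10^-7 K/W
R_evacuated perlite = L/(kA) = 0.11/(0.00251×16.8) = 2.609 K/W
R_outer film = 1/(h_o·A) = 1/(14.8×16.8) = 0.004022 K/W
R_total = 2.613 K/W
Q = ΔT / R_total = 216 / 2.613

Q ≈ 82.7 W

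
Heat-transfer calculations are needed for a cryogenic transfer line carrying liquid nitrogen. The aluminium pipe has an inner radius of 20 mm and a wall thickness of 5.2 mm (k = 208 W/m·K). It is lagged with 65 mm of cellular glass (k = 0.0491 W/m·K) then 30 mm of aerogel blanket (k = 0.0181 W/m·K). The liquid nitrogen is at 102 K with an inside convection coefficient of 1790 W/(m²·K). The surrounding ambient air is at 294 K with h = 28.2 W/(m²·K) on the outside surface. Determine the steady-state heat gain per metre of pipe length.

q′ ≈ 28.6 W/m

Treating each annulus and film as a series resistance:
R_inner film = 1/(h_i·2πr₁L) = 1/(1790×2π×0.02×1) = 0.004446 K/W
R_aluminium pipe wall = ln(25.2/20)/(2π×208×1) = 1.768×10^-4 K/W
R_cellular glass = ln(90.2/25.2)/(2π×0.0491×1) = 4.133 K/W
R_aerogel blanket = ln(120.2/90.2)/(2π×0.0181×1) = 2.525 K/W
R_outer film = 1/(h_o·2πr_oL) = 1/(28.2×2π×0.1202×1) = 0.04695 K/W
R_total = 6.71 K/W
Q = ΔT/R_total = 192/6.71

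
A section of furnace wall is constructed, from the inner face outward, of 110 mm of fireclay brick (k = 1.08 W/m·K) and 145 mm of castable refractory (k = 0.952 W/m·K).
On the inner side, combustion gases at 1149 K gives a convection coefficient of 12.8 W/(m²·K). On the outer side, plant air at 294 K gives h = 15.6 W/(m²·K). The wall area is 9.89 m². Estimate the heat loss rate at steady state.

Series thermal resistances:
R_inner film = 1/(h_i·A) = 1/(12.8×9.89) = 0.007899 K/W
R_fireclay brick = L/(kA) = 0.11/(1.08×9.89) = 0.0103 K/W
R_castable refractory = L/(kA) = 0.145/(0.952×9.89) = 0.0154 K/W
R_outer film = 1/(h_o·A) = 1/(15.6×9.89) = 0.006482 K/W
R_total = 0.04008 K/W
Q = ΔT / R_total = 855 / 0.04008

Q ≈ 21300 W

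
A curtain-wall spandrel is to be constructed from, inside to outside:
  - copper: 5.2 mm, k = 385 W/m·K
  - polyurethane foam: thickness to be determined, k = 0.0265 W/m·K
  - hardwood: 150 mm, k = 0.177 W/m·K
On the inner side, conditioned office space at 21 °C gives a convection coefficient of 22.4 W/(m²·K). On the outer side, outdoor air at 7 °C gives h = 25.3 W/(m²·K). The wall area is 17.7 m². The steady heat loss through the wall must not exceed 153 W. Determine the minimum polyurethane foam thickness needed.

L ≈ 18.2 mm

Using the resistance-network approach (series):
R_inner film = 1/(h_i·A) = 1/(22.4×17.7) = 0.002522 K/W
R_copper = L/(kA) = 0.0052/(385×17.7) = 7.631×10^-7 K/W
R_hardwood = L/(kA) = 0.15/(0.177×17.7) = 0.04788 K/W
R_outer film = 1/(h_o·A) = 1/(25.3×17.7) = 0.002233 K/W
Sum of the known resistances R_other = 0.05264 K/W
Required total resistance R_tot = ΔT/Q_allow = 14/153 = 0.0915 K/W
R_polyurethane foam = R_tot − R_other = 0.03887 K/W
L = R·k·A = 0.03887×0.0265×17.7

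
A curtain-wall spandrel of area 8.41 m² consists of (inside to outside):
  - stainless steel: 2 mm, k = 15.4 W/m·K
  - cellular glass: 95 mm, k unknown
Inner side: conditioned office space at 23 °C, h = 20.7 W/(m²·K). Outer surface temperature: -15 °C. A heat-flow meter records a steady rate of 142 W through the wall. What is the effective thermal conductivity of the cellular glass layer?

k ≈ 0.0431 W/(m·K)

Thermal resistances in series:
R_inner film = 1/(h_i·A) = 1/(20.7×8.41) = 0.005744 K/W
R_stainless steel = L/(kA) = 0.002/(15.4×8.41) = 1.544×10^-5 K/W
Sum of known resistances R_other = 0.00576 K/W
Total R = ΔT/Q = 38/142 = 0.2676 K/W
R_cellular glass = R_total − R_other = 0.2618 K/W
k = L/(R·A) = 0.095/(0.2618×8.41)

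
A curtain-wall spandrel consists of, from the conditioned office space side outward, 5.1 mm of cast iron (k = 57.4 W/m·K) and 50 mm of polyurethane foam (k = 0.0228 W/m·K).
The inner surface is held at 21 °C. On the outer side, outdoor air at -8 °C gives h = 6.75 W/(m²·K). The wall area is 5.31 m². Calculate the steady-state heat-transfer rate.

Q ≈ 65.8 W

Treating each layer as a thermal resistance in series:
R_cast iron = L/(kA) = 0.0051/(57.4×5.31) = 1.673×10^-5 K/W
R_polyurethane foam = L/(kA) = 0.05/(0.0228×5.31) = 0.413 K/W
R_outer film = 1/(h_o·A) = 1/(6.75×5.31) = 0.0279 K/W
R_total = 0.4409 K/W
Q = ΔT / R_total = 29 / 0.4409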